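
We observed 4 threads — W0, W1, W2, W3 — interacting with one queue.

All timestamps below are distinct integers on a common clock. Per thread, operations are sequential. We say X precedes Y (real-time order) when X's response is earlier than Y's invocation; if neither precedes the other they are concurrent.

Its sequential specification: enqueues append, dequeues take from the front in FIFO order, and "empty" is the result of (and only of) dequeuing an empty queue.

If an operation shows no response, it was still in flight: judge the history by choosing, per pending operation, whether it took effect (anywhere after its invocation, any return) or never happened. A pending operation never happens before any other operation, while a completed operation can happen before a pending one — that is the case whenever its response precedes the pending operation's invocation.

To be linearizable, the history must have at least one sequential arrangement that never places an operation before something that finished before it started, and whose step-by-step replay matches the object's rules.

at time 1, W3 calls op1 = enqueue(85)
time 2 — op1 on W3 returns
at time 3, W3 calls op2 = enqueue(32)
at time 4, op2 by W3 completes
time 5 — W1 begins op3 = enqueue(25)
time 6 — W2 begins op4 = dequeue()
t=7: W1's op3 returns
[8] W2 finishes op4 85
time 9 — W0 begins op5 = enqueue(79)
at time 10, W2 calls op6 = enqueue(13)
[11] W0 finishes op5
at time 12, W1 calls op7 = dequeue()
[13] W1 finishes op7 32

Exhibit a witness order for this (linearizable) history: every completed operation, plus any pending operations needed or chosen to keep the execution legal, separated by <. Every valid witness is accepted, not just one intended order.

op1 < op2 < op3 < op4 < op5 < op6 < op7

step 1: op1 enqueue(85) — queue <85>
step 2: op2 enqueue(32) — queue <85,32>
step 3: op3 enqueue(25) — queue <85,32,25>
step 4: op4 dequeue() → 85 — queue <32,25>
step 5: op5 enqueue(79) — queue <32,25,79>
step 6: op6 enqueue(13) (pending, included) — queue <32,25,79,13>
step 7: op7 dequeue() → 32 — queue <25,79,13>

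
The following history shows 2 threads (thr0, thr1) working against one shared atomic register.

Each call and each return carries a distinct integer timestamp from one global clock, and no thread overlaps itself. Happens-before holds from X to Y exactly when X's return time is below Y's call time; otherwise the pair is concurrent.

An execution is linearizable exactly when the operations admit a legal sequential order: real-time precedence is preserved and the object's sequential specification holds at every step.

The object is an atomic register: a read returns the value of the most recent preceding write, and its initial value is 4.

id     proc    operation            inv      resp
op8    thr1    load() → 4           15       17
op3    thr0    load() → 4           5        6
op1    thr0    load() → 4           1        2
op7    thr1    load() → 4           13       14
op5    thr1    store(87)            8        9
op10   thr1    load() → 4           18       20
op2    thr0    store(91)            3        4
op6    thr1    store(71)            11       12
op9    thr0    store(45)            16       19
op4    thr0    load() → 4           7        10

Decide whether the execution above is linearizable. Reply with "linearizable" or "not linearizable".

not linearizable

the violation lands at event 6, op3's response at time 6: events 1..5 linearize, events 1..6 do not
exhaustive check: the 3 completed atomic register ops admit one real-time order; illegal
for example op1, op2, op3 fails at step 3: op3 load() → 4 is not legal there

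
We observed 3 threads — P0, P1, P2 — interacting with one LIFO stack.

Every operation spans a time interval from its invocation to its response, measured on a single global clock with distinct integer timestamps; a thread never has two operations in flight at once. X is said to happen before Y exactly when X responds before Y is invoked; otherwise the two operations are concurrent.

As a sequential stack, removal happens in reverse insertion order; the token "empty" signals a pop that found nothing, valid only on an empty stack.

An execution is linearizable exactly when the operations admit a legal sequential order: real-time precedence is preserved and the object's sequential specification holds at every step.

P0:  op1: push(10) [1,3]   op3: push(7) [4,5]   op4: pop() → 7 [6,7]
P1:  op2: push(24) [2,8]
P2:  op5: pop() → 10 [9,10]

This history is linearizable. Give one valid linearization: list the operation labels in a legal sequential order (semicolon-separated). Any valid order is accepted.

op2; op1; op3; op4; op5

1. op2 push(24), leaving stack <24>
2. op1 push(10), leaving stack <24,10>
3. op3 push(7), leaving stack <24,10,7>
4. op4 pop() → 7, leaving stack <24,10>
5. op5 pop() → 10, leaving stack <24>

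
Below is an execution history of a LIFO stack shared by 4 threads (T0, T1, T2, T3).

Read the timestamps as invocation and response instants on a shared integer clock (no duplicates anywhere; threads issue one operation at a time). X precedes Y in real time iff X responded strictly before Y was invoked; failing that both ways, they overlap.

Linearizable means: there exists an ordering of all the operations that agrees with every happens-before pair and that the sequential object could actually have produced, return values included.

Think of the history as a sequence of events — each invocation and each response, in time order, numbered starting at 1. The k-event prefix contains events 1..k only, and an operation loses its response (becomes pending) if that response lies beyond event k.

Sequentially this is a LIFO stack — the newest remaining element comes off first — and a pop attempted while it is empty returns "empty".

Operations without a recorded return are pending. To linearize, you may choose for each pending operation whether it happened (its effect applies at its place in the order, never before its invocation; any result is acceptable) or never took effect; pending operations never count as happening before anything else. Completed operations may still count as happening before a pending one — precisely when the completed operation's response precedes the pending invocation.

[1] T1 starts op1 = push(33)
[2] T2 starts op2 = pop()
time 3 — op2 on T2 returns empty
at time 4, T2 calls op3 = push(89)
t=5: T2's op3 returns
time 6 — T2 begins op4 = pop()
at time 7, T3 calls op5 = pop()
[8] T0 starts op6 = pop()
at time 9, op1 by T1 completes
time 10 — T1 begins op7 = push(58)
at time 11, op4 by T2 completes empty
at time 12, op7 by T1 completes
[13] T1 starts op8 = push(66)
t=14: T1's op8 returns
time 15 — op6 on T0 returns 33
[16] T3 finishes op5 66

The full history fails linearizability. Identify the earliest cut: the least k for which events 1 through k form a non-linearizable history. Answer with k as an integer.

16

one valid order for events 1..15 is op2, op1, op3, op5, op6, op4, op7, op8:
step 1: op2 pop() → empty — stack <>
step 2: op1 push(33) — stack <33>
step 3: op3 push(89) — stack <33,89>
step 4: op5 pop() (pending, included) — stack <33>
step 5: op6 pop() → 33 — stack <>
step 6: op4 pop() → empty — stack <>
step 7: op7 push(58) — stack <58>
step 8: op8 push(66) — stack <58,66>
at event 16 (op5's time-16 response) nothing linearizes any more
one such order, op1, op2, op3, op4, op5, op6, op7, op8, breaks at step 2 where op2 pop() → empty is illegal
one such order, op1, op2, op3, op4, op5, op7, op6, op8, breaks at step 2 where op2 pop() → empty is illegal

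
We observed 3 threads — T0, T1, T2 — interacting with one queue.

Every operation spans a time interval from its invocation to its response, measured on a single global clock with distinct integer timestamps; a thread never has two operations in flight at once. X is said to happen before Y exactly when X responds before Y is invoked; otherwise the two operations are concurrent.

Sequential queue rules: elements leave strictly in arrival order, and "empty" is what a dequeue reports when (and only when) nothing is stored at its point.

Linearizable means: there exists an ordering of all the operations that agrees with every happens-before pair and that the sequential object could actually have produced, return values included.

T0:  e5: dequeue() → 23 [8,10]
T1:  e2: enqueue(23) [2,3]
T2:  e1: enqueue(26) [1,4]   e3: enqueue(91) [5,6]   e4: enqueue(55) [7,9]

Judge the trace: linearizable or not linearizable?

linearizable

witness order: e2, e1, e3, e4, e5
step 1: e2 enqueue(23) — queue <23>
step 2: e1 enqueue(26) — queue <23,26>
step 3: e3 enqueue(91) — queue <23,26,91>
step 4: e4 enqueue(55) — queue <23,26,91,55>
step 5: e5 dequeue() → 23 — queue <26,91,55>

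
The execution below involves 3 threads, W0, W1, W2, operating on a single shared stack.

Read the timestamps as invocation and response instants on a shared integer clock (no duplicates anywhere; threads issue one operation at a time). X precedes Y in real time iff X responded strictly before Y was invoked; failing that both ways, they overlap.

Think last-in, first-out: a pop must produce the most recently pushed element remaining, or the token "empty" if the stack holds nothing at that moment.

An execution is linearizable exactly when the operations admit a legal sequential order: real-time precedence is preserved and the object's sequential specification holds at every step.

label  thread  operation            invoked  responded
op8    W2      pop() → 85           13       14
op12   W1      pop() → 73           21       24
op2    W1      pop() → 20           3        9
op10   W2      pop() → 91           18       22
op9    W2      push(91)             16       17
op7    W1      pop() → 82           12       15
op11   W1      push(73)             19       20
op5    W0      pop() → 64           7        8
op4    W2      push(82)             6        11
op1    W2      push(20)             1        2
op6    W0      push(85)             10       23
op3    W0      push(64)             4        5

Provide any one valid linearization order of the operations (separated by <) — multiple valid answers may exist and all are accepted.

1. op1 push(20), leaving stack <20>
2. op2 pop() → 20, leaving stack <>
3. op3 push(64), leaving stack <64>
4. op5 pop() → 64, leaving stack <>
5. op4 push(82), leaving stack <82>
6. op6 push(85), leaving stack <82,85>
7. op8 pop() → 85, leaving stack <82>
8. op7 pop() → 82, leaving stack <>
9. op9 push(91), leaving stack <91>
10. op10 pop() → 91, leaving stack <>
11. op11 push(73), leaving stack <73>
12. op12 pop() → 73, leaving stack <>

op1 < op2 < op3 < op5 < op4 < op6 < op8 < op7 < op9 < op10 < op11 < op12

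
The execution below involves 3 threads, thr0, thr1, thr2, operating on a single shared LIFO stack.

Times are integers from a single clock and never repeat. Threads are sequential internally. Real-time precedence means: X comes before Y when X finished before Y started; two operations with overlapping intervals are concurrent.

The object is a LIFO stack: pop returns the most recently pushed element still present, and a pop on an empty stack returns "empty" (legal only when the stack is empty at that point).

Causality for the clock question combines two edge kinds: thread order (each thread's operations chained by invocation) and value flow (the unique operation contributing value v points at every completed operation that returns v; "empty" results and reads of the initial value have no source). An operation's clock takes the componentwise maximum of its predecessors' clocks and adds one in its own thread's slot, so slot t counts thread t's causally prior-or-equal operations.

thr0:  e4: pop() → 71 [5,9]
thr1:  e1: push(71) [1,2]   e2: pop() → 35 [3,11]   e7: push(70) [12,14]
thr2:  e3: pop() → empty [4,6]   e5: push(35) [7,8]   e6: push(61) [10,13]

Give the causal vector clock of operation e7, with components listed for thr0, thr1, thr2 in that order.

(0, 3, 2)

no predecessors for e3 (invoked 4): thr2 increments from zero → (0, 0, 1)
no predecessors for e1 (invoked 1): thr1 increments from zero → (0, 1, 0)
invoked at 7, e5 merges VC(e3)=(0, 0, 1) and bumps thr2's slot → (0, 0, 2)
invoked at 5, e4 merges VC(e1)=(0, 1, 0) and bumps thr0's slot → (1, 1, 0)
invoked at 10, e6 merges VC(e5)=(0, 0, 2) and bumps thr2's slot → (0, 0, 3)
invoked at 3, e2 merges VC(e1)=(0, 1, 0), VC(e5)=(0, 0, 2) and bumps thr1's slot → (0, 2, 2)
invoked at 12, e7 merges VC(e2)=(0, 2, 2) and bumps thr1's slot → (0, 3, 2)
target: VC(e7) = (0, 3, 2)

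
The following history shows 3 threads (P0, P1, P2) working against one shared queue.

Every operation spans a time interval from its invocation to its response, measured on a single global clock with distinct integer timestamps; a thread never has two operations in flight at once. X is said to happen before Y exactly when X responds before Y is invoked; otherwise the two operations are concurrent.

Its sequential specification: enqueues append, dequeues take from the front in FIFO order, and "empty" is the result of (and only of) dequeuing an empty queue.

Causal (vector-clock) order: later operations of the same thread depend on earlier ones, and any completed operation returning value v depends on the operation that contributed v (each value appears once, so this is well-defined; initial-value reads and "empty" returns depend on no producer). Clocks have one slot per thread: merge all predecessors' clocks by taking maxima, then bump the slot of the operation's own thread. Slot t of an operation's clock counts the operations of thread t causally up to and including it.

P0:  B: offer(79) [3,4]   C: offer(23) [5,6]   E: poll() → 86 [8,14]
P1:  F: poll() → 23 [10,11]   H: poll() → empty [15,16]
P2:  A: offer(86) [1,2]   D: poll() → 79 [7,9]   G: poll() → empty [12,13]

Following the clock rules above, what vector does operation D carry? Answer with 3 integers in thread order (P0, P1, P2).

(1, 0, 2)

VC(A, invoked at 1): no causal predecessors; +1 on P2 → (0, 0, 1)
VC(B, invoked at 3): no causal predecessors; +1 on P0 → (1, 0, 0)
C, invoked 5, takes VC(B)=(1, 0, 0) under max, adds 1 for P0 → (2, 0, 0)
D, invoked 7, takes VC(A)=(0, 0, 1), VC(B)=(1, 0, 0) under max, adds 1 for P2 → (1, 0, 2)
F, invoked 10, takes VC(C)=(2, 0, 0) under max, adds 1 for P1 → (2, 1, 0)
G, invoked 12, takes VC(D)=(1, 0, 2) under max, adds 1 for P2 → (1, 0, 3)
H, invoked 15, takes VC(F)=(2, 1, 0) under max, adds 1 for P1 → (2, 2, 0)
E, invoked 8, takes VC(A)=(0, 0, 1), VC(C)=(2, 0, 0) under max, adds 1 for P0 → (3, 0, 1)
target: VC(D) = (1, 0, 2)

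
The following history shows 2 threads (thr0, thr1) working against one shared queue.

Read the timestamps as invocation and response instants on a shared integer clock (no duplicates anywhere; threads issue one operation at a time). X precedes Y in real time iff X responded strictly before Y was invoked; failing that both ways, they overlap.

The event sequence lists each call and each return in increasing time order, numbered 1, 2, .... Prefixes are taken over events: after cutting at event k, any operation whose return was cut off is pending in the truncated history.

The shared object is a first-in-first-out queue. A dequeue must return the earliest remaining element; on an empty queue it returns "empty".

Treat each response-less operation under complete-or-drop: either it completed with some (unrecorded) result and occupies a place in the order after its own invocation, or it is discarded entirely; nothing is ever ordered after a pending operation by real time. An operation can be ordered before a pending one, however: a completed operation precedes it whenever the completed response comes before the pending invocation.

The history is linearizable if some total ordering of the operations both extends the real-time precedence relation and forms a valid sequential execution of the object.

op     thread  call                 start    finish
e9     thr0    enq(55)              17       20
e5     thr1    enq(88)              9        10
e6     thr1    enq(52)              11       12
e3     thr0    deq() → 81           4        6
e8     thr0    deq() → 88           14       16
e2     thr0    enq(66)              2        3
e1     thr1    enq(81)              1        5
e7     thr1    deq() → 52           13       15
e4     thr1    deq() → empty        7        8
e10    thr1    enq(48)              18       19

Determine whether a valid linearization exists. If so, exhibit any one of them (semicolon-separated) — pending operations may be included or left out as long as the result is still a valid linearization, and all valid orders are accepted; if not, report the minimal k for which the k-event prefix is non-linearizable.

through event 7 a valid linearization exists; event 8 (e4 responding at time 8) ends that
the 4 completed operations admit 3 real-time orders; each fails the queue replay
e.g. e1, e2, e3, e4: illegal at step 4, since e4 deq() → empty cannot apply there
e.g. e2, e1, e3, e4: illegal at step 3, since e3 deq() → 81 cannot apply there

not linearizable — minimal violating prefix: 8 events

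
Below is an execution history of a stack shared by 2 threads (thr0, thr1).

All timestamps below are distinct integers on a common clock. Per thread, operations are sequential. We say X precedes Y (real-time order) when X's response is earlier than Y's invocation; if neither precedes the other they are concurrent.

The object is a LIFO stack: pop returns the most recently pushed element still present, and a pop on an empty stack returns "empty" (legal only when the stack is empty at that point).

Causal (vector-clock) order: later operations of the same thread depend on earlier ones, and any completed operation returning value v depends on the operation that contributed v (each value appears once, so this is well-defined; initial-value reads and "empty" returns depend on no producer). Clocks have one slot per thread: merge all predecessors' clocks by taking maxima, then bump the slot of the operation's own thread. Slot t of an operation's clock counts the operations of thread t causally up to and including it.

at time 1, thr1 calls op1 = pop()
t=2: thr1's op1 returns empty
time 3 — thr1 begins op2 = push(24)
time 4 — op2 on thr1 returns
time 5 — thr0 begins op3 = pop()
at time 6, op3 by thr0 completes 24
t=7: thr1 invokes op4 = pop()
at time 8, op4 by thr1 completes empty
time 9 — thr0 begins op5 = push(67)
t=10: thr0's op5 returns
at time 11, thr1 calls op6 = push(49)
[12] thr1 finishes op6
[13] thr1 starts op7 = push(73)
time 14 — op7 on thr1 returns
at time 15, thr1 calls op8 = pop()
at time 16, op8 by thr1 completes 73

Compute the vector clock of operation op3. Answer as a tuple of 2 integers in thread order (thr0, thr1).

root op op1, invoked 1: fresh clock plus thr1's own tick → (0, 1)
merge at op2 (invoked 3): VC(op1)=(0, 1), own-thread bump on thr1 → (0, 2)
merge at op4 (invoked 7): VC(op2)=(0, 2), own-thread bump on thr1 → (0, 3)
merge at op3 (invoked 5): VC(op2)=(0, 2), own-thread bump on thr0 → (1, 2)
merge at op6 (invoked 11): VC(op4)=(0, 3), own-thread bump on thr1 → (0, 4)
merge at op5 (invoked 9): VC(op3)=(1, 2), own-thread bump on thr0 → (2, 2)
merge at op7 (invoked 13): VC(op6)=(0, 4), own-thread bump on thr1 → (0, 5)
merge at op8 (invoked 15): VC(op7)=(0, 5), own-thread bump on thr1 → (0, 6)
target: VC(op3) = (1, 2)

(1, 2)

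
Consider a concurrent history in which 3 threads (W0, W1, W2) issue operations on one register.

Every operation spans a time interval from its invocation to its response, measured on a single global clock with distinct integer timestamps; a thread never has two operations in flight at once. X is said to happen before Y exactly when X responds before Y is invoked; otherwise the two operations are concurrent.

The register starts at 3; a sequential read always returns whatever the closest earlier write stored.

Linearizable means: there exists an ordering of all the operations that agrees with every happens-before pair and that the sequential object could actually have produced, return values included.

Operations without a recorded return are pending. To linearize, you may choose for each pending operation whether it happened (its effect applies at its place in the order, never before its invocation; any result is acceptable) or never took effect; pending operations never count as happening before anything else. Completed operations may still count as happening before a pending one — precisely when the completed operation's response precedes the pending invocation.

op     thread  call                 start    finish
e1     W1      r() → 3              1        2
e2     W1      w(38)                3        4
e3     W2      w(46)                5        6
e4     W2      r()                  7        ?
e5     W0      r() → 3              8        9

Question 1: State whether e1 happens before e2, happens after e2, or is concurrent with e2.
Answer: before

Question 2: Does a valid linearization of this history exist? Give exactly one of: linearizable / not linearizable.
the violation lands at event 9, e5's response at time 9: events 1..8 linearize, events 1..9 do not
one real-time candidate order over the 4 completed operations — the register replay rejects it
no completion choice of the 1 pending operation (e4) rescues it — every subset was tried
take e1, e2, e3, e5 (pending dropped): step 4 already fails, because e5 r() → 3 cannot occur there

not linearizable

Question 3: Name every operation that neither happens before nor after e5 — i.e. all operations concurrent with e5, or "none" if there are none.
Answer: e4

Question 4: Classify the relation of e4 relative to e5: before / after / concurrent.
Answer: concurrent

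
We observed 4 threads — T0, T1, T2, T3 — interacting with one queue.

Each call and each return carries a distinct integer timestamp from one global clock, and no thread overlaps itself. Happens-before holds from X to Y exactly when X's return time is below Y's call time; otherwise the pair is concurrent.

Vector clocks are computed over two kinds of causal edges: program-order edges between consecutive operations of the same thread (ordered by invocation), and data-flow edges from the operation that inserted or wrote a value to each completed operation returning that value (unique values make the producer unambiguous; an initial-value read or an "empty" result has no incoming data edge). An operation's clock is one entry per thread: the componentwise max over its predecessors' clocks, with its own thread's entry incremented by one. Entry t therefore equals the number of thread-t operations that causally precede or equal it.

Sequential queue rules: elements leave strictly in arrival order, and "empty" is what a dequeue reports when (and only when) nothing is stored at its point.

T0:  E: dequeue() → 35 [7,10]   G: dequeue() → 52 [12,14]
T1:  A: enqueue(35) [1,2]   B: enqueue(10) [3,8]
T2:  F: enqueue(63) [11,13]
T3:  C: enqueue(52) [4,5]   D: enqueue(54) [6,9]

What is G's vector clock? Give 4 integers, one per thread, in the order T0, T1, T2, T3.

(2, 1, 0, 1)

C (invocation 4): nothing precedes it; T3's component alone gives (0, 0, 0, 1)
F (invocation 11): nothing precedes it; T2's component alone gives (0, 0, 1, 0)
A (invocation 1): nothing precedes it; T1's component alone gives (0, 1, 0, 0)
D, invoked 6, takes VC(C)=(0, 0, 0, 1) under max, adds 1 for T3 → (0, 0, 0, 2)
B, invoked 3, takes VC(A)=(0, 1, 0, 0) under max, adds 1 for T1 → (0, 2, 0, 0)
E, invoked 7, takes VC(A)=(0, 1, 0, 0) under max, adds 1 for T0 → (1, 1, 0, 0)
G, invoked 12, takes VC(C)=(0, 0, 0, 1), VC(E)=(1, 1, 0, 0) under max, adds 1 for T0 → (2, 1, 0, 1)
target: VC(G) = (2, 1, 0, 1)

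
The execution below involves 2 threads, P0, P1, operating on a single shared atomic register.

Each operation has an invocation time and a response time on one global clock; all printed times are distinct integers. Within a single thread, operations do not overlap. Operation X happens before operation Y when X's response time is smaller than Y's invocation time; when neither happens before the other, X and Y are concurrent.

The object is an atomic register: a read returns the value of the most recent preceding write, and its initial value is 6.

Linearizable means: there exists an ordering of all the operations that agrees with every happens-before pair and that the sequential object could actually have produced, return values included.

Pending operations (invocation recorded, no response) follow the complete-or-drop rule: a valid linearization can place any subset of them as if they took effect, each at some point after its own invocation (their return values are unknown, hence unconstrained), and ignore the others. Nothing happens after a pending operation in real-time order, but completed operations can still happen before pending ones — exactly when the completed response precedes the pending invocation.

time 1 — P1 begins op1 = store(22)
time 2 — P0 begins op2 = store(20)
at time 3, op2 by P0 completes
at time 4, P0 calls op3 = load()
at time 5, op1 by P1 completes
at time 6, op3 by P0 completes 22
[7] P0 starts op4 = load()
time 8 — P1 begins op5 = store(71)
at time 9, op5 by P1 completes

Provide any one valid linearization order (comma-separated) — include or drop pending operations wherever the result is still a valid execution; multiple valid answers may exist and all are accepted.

op2, op1, op3, op4, op5

1. op2 store(20), leaving value 20
2. op1 store(22), leaving value 22
3. op3 load() → 22, leaving value 22
4. op4 load() (pending, included), leaving value 22
5. op5 store(71), leaving value 71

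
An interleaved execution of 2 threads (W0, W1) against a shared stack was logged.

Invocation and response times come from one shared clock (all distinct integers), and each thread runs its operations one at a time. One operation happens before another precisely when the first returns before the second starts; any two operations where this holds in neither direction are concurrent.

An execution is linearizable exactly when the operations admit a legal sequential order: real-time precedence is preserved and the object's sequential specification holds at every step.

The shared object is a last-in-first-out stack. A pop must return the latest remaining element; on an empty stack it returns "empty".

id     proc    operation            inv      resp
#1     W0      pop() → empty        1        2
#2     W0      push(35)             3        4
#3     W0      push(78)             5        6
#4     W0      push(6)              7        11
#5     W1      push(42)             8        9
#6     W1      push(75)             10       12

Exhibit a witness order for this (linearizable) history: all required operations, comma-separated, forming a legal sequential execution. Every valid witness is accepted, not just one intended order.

1. #1 pop() → empty, leaving stack <>
2. #2 push(35), leaving stack <35>
3. #3 push(78), leaving stack <35,78>
4. #4 push(6), leaving stack <35,78,6>
5. #5 push(42), leaving stack <35,78,6,42>
6. #6 push(75), leaving stack <35,78,6,42,75>

#1, #2, #3, #4, #5, #6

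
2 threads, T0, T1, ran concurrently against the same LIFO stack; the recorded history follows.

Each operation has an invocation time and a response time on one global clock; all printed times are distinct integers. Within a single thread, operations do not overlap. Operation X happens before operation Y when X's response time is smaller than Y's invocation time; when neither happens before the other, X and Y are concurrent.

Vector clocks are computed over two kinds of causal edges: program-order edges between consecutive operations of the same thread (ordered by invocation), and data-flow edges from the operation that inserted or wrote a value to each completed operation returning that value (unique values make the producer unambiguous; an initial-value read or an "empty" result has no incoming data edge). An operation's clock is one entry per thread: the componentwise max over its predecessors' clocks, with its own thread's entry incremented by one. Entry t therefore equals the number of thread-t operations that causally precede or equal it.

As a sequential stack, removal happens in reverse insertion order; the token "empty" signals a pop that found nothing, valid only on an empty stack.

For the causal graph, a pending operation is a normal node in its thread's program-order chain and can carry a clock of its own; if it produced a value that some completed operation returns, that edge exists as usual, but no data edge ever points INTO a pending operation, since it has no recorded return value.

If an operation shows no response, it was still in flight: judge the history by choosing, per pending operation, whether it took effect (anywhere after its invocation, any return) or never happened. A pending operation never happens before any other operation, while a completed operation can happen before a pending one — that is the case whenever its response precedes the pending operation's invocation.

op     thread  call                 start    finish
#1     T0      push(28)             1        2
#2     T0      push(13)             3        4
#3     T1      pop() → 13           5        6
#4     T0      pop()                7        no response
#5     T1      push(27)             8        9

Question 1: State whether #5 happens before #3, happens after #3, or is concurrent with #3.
after

#5 spans [8,9], #3 spans [5,6]
resp(#3)=6 < inv(#5)=8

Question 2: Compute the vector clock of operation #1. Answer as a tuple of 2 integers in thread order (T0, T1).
(1, 0)

root op #1, invoked 1: fresh clock plus T0's own tick → (1, 0)
invoked at 3, #2 merges VC(#1)=(1, 0) and bumps T0's slot → (2, 0)
invoked at 5, #3 merges VC(#2)=(2, 0) and bumps T1's slot → (2, 1)
invoked at 7, #4 merges VC(#2)=(2, 0) and bumps T0's slot → (3, 0)
invoked at 8, #5 merges VC(#3)=(2, 1) and bumps T1's slot → (2, 2)
target: VC(#1) = (1, 0)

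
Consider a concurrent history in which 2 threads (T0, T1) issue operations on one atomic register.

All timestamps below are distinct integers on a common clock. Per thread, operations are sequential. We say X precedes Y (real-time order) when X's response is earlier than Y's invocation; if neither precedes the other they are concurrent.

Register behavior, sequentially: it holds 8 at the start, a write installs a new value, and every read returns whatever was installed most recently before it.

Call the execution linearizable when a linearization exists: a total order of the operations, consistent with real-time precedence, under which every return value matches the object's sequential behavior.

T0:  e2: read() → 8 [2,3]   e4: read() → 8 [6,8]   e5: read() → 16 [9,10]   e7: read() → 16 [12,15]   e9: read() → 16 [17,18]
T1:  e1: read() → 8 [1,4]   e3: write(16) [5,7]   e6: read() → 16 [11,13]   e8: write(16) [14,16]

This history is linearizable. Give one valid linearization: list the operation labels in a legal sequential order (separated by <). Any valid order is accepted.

e1 < e2 < e4 < e3 < e5 < e6 < e7 < e8 < e9

after step 1 (e1 read() → 8): value 8
after step 2 (e2 read() → 8): value 8
after step 3 (e4 read() → 8): value 8
after step 4 (e3 write(16)): value 16
after step 5 (e5 read() → 16): value 16
after step 6 (e6 read() → 16): value 16
after step 7 (e7 read() → 16): value 16
after step 8 (e8 write(16)): value 16
after step 9 (e9 read() → 16): value 16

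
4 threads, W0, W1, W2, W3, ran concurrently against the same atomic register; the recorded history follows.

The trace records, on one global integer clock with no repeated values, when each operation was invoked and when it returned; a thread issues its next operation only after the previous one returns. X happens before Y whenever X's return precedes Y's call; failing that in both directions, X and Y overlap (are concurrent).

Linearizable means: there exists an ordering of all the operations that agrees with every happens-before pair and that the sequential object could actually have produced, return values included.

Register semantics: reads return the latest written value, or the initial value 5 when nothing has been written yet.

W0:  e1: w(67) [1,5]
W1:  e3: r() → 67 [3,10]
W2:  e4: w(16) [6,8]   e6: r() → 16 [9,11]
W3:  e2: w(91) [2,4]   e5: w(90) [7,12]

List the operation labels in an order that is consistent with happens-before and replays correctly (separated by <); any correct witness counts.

1. e1 w(67), leaving value 67
2. e3 r() → 67, leaving value 67
3. e2 w(91), leaving value 91
4. e4 w(16), leaving value 16
5. e6 r() → 16, leaving value 16
6. e5 w(90), leaving value 90

e1 < e3 < e2 < e4 < e6 < e5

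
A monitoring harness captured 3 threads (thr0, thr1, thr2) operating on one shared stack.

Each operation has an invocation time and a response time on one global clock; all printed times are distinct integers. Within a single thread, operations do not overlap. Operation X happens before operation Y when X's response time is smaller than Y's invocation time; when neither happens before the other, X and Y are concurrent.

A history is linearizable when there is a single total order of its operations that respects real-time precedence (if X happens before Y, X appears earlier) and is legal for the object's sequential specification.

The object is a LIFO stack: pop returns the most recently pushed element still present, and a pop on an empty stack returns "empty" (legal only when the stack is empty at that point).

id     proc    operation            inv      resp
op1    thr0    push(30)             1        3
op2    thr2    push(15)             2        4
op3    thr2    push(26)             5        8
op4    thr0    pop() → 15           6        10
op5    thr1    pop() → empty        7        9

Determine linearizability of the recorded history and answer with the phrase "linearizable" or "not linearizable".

events 1..8 are fine; event 9 — the response of op5 at time 9 — makes the prefix non-linearizable
every one of the 4 real-time-consistent orders over 4 completed stack ops fails the sequential spec
include/drop combinations of the 1 pending operation (op4) were all tried; none helps
e.g. op1, op2, op3, op5 (pending dropped): illegal at step 4, since op5 pop() → empty cannot apply there
e.g. op1, op2, op5, op3 (pending dropped): illegal at step 3, since op5 pop() → empty cannot apply there

not linearizable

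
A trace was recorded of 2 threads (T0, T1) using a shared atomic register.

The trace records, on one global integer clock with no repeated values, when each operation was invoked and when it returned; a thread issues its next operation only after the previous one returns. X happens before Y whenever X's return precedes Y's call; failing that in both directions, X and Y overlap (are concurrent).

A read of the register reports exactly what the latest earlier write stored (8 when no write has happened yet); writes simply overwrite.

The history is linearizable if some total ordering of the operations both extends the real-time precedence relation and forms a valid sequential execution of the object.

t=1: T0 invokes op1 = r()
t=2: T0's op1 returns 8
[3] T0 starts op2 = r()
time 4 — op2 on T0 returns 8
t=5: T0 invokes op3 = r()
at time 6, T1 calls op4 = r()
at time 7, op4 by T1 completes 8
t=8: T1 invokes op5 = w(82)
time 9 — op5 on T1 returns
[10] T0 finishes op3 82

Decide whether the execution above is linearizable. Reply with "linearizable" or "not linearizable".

linearizable

one valid linearization: op1, op2, op4, op5, op3
1. op1 r() → 8, leaving value 8
2. op2 r() → 8, leaving value 8
3. op4 r() → 8, leaving value 8
4. op5 w(82), leaving value 82
5. op3 r() → 82, leaving value 82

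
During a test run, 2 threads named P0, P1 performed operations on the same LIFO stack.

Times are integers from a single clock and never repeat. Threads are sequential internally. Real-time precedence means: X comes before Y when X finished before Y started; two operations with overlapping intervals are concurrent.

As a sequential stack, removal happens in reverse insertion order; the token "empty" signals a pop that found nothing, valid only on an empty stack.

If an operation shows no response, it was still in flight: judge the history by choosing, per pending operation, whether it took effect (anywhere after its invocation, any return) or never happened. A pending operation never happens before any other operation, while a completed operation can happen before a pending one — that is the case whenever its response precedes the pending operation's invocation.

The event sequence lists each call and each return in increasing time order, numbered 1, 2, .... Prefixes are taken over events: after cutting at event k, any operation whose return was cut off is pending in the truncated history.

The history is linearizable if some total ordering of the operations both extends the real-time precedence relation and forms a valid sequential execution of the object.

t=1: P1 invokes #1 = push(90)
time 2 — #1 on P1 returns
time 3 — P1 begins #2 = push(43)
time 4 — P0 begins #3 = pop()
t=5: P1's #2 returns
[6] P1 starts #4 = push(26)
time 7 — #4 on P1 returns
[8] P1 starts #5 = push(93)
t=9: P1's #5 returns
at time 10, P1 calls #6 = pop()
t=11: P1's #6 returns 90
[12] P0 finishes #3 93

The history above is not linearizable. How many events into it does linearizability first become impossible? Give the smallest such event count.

events 1..10 are linearizable; a witness order is #1, #2, #3, #4, #5:
1. #1 push(90), leaving stack <90>
2. #2 push(43), leaving stack <90,43>
3. #3 pop() (pending, included), leaving stack <90>
4. #4 push(26), leaving stack <90,26>
5. #5 push(93), leaving stack <90,26,93>
with event 11 included (#6 responding at time 11), all real-time-consistent orders fail
including or dropping the 1 pending operation (#3) in any combination fails
one such order, #1, #2, #4, #5, #6 (pending dropped), breaks at step 5 where #6 pop() → 90 is illegal

11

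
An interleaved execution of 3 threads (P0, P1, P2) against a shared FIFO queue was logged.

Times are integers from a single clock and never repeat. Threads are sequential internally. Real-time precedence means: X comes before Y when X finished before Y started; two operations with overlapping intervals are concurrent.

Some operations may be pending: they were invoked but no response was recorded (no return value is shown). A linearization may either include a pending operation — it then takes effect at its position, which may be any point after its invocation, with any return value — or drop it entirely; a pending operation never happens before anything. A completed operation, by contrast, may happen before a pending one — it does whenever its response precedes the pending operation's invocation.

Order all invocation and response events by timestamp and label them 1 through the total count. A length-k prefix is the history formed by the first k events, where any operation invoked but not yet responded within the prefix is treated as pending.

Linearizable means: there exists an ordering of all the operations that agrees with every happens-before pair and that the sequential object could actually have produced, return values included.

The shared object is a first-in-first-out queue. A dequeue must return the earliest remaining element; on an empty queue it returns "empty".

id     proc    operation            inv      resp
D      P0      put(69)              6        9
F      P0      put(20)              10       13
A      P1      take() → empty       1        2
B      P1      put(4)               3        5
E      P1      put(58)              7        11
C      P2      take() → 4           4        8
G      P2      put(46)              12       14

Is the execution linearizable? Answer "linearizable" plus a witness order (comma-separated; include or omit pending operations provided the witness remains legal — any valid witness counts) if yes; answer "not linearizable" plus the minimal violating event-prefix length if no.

linearizable — witness: A, B, C, D, E, F, G

after step 1 (A take() → empty): queue <>
after step 2 (B put(4)): queue <4>
after step 3 (C take() → 4): queue <>
after step 4 (D put(69)): queue <69>
after step 5 (E put(58)): queue <69,58>
after step 6 (F put(20)): queue <69,58,20>
after step 7 (G put(46)): queue <69,58,20,46>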